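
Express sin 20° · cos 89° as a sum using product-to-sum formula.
sin 20° cos 89° = (1/2)[sin(20°+89°) + sin(20°-89°)]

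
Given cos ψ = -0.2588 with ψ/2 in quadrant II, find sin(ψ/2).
sin(ψ/2) = ±√((1 - cos ψ)/2); positive since ψ/2 ∈ QII, so sin(ψ/2) = 0.7933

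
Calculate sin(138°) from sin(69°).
sin(138°) = 2 sin 69° cos 69° = 0.6691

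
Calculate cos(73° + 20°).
cos(73° + 20°) = cos 73° cos 20° - sin 73° sin 20° = -0.05234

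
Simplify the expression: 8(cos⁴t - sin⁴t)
8(cos⁴t - sin⁴t) = 8(cos(2t)) (using Factoring + double angle)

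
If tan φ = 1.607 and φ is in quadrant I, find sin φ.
sin φ = 0.849 (using tan²φ + 1 = sec²φ)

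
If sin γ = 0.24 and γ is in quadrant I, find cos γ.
cos γ = 0.9708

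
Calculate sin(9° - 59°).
sin(9° - 59°) = sin 9° cos 59° - cos 9° sin 59° = -0.766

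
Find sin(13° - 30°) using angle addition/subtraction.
sin(13° - 30°) = sin 13° cos 30° - cos 13° sin 30° = -0.2924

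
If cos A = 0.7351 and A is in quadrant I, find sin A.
sin A = 0.678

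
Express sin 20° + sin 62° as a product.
sin 20° + sin 62° = 2 sin(41°) cos(-21°)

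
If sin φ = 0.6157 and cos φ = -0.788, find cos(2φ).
cos(2φ) = cos²φ - sin²φ = 0.2419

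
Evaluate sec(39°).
sec(39°) = 1.287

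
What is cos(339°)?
cos(339°) = 0.9336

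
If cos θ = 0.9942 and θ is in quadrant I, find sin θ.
sin θ = 0.1075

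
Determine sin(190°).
sin(190°) = -0.1736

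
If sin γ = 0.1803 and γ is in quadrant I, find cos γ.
cos γ = 0.9836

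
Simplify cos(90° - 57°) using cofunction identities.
cos(90° - 57°) = sin(57°)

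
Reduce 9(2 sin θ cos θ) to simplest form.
9(2 sin θ cos θ) = 9(sin(2θ)) (using Double angle)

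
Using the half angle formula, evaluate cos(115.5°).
cos(115.5°) = -√((1 + cos 231°)/2) = -0.4305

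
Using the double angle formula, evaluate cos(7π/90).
cos(7π/90) = cos²7π/180 - sin²7π/180 = 0.9703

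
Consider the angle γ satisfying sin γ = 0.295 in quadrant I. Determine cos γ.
cos γ = √(1 - sin²γ) = 0.9555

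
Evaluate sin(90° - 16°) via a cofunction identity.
sin(90° - 16°) = cos(16°) = 0.9613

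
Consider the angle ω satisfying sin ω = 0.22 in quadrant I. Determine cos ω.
cos ω = √(1 - sin²ω) = 0.9755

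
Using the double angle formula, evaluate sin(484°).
sin(484°) = 2 sin 242° cos 242° = 0.829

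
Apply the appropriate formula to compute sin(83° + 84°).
sin(83° + 84°) = sin 83° cos 84° + cos 83° sin 84° = 0.225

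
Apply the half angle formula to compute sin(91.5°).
sin(91.5°) = √((1 - cos 183°)/2) = 0.9997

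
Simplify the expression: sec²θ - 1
sec²θ - 1 = tan²θ (using Pythagorean identity)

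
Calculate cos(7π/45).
cos(7π/45) = 0.8829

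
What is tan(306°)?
tan(306°) = -1.376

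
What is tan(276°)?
tan(276°) = -9.514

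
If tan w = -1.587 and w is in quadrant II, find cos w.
cos w = -0.5331 (using tan²w + 1 = sec²w)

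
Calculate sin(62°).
sin(62°) = 0.8829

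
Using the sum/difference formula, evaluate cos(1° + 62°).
cos(1° + 62°) = cos 1° cos 62° - sin 1° sin 62° = 0.454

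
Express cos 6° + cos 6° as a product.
cos 6° + cos 6° = 2 cos(6°) cos(0°)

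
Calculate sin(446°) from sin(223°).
sin(446°) = 2 sin 223° cos 223° = 0.9976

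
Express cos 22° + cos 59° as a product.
cos 22° + cos 59° = 2 cos(40.5°) cos(-18.5°)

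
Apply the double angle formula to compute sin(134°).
sin(134°) = 2 sin 67° cos 67° = 0.7193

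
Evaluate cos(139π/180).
cos(139π/180) = -0.7547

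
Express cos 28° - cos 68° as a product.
cos 28° - cos 68° = -2 sin(48°) sin(-20°)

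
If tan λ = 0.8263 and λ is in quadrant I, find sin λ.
sin λ = 0.637 (using tan²λ + 1 = sec²λ)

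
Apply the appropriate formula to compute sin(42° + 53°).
sin(42° + 53°) = sin 42° cos 53° + cos 42° sin 53° = 0.9962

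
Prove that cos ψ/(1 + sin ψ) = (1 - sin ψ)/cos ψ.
RHS = (1 - sin ψ)(1 + sin ψ) / (cos ψ(1 + sin ψ)) = (1 - sin²ψ) / (cos ψ(1 + sin ψ)) = cos²ψ / (cos ψ(1 + sin ψ)) = cos ψ/(1 + sin ψ) = LHS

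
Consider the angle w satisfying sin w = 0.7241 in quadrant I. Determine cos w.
cos w = √(1 - sin²w) = 0.6897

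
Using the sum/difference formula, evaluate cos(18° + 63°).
cos(18° + 63°) = cos 18° cos 63° - sin 18° sin 63° = 0.1564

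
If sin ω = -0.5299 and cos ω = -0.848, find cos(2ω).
cos(2ω) = cos²ω - sin²ω = 0.4383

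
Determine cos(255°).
cos(255°) = -(√6-√2)/4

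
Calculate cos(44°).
cos(44°) = 0.7193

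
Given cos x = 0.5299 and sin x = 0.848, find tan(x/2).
tan(x/2) = sin x / (1 + cos x) = 0.5543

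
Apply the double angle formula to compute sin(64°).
sin(64°) = 2 sin 32° cos 32° = 0.8988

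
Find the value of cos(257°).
cos(257°) = -0.225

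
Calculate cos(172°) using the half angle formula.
cos(172°) = -√((1 + cos 344°)/2) = -0.9903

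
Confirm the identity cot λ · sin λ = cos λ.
LHS = (cos λ/sin λ) · sin λ = cos λ = RHS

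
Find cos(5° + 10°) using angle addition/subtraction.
cos(5° + 10°) = cos 5° cos 10° - sin 5° sin 10° = (√6+√2)/4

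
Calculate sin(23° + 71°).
sin(23° + 71°) = sin 23° cos 71° + cos 23° sin 71° = 0.9976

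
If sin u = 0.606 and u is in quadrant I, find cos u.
cos u = 0.7955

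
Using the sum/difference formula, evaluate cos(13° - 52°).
cos(13° - 52°) = cos 13° cos 52° + sin 13° sin 52° = 0.7771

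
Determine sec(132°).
sec(132°) = -1.494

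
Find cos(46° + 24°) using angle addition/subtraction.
cos(46° + 24°) = cos 46° cos 24° - sin 46° sin 24° = 0.342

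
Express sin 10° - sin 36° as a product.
sin 10° - sin 36° = 2 cos(23°) sin(-13°)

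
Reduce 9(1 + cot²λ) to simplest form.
9(1 + cot²λ) = 9(csc²λ) (using Pythagorean identity)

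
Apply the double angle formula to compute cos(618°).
cos(618°) = cos²309° - sin²309° = -0.2079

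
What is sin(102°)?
sin(102°) = 0.9781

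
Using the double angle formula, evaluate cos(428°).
cos(428°) = cos²214° - sin²214° = 0.3746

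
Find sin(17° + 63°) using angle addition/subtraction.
sin(17° + 63°) = sin 17° cos 63° + cos 17° sin 63° = 0.9848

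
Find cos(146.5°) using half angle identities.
cos(146.5°) = -√((1 + cos 293°)/2) = -0.8339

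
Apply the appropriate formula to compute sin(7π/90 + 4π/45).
sin(7π/90 + 4π/45) = sin 7π/90 cos 4π/45 + cos 7π/90 sin 4π/45 = 1/2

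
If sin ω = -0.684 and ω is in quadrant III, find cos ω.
cos ω = -0.7295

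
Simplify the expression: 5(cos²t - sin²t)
5(cos²t - sin²t) = 5(cos(2t)) (using Double angle)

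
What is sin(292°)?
sin(292°) = -0.9272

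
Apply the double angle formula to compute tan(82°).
tan(82°) = 2 tan 41° / (1 - tan²41°) = 7.115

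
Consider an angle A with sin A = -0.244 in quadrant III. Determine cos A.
cos A = ±√(1 - sin²A) = -0.9698 (negative in QIII)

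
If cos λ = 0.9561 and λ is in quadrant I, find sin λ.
sin λ = 0.293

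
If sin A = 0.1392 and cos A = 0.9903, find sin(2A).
sin(2A) = 2 sin A cos A = 0.2757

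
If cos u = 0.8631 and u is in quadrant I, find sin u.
sin u = 0.505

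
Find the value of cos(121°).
cos(121°) = -0.515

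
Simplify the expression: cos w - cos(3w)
cos w - cos(3w) = 2 sin(2w) sin w (using Sum-to-product)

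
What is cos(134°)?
cos(134°) = -0.6947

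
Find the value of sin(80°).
sin(80°) = 0.9848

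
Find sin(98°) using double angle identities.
sin(98°) = 2 sin 49° cos 49° = 0.9903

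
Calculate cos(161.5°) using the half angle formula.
cos(161.5°) = -√((1 + cos 323°)/2) = -0.9483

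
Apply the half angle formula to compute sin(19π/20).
sin(19π/20) = √((1 - cos 19π/10)/2) = 0.1564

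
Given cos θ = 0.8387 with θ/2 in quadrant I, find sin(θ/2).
sin(θ/2) = ±√((1 - cos θ)/2); positive since θ/2 ∈ QI, so sin(θ/2) = 0.284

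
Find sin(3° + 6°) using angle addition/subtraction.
sin(3° + 6°) = sin 3° cos 6° + cos 3° sin 6° = 0.1564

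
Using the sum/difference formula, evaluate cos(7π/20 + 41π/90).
cos(7π/20 + 41π/90) = cos 7π/20 cos 41π/90 - sin 7π/20 sin 41π/90 = -0.8192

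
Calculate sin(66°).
sin(66°) = 0.9135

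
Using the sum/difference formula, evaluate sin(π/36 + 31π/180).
sin(π/36 + 31π/180) = sin π/36 cos 31π/180 + cos π/36 sin 31π/180 = 0.5878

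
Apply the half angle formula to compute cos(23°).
cos(23°) = √((1 + cos 46°)/2) = 0.9205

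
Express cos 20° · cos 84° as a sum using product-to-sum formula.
cos 20° cos 84° = (1/2)[cos(20°-84°) + cos(20°+84°)]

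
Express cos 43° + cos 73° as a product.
cos 43° + cos 73° = 2 cos(58°) cos(-15°)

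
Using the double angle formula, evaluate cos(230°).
cos(230°) = cos²115° - sin²115° = -0.6428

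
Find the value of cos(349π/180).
cos(349π/180) = 0.9816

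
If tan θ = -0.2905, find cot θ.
cot θ = 1/tan θ = -3.442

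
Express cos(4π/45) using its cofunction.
cos(4π/45) = sin(π/2 - 4π/45) = sin(37π/90)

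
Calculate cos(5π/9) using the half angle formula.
cos(5π/9) = -√((1 + cos 10π/9)/2) = -0.1736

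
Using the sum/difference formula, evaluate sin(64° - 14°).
sin(64° - 14°) = sin 64° cos 14° - cos 64° sin 14° = 0.766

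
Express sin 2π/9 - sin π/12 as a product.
sin 2π/9 - sin π/12 = 2 cos(11π/72) sin(5π/72)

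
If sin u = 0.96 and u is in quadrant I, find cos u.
cos u = 0.28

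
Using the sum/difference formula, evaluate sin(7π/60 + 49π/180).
sin(7π/60 + 49π/180) = sin 7π/60 cos 49π/180 + cos 7π/60 sin 49π/180 = 0.9397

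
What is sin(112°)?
sin(112°) = 0.9272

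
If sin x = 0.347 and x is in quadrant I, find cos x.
cos x = 0.9379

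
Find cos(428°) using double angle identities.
cos(428°) = cos²214° - sin²214° = 0.3746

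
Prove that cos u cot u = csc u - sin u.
RHS = 1/sin u - sin u = (1 - sin²u)/sin u = cos²u/sin u = cos u · (cos u/sin u) = cos u cot u = LHS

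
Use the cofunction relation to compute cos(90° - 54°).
cos(90° - 54°) = sin(54°) = 0.809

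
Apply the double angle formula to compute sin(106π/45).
sin(106π/45) = 2 sin 53π/45 cos 53π/45 = 0.8988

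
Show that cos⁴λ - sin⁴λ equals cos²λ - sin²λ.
LHS = (cos²λ - sin²λ)(cos²λ + sin²λ) = (cos²λ - sin²λ) · 1 = cos²λ - sin²λ = RHS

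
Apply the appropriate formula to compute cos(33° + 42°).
cos(33° + 42°) = cos 33° cos 42° - sin 33° sin 42° = (√6-√2)/4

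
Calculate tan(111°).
tan(111°) = -2.605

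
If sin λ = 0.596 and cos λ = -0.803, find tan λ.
tan λ = sin λ / cos λ = -0.7422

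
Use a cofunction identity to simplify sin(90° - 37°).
sin(90° - 37°) = cos(37°)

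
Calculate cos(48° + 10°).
cos(48° + 10°) = cos 48° cos 10° - sin 48° sin 10° = 0.5299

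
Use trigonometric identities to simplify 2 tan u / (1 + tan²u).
2 tan u / (1 + tan²u) = sin(2u) (using Double angle)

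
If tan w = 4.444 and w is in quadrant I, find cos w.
cos w = 0.2195 (using tan²w + 1 = sec²w)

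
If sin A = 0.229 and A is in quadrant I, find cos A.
cos A = 0.9734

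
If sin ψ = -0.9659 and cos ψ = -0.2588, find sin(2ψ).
sin(2ψ) = 2 sin ψ cos ψ = 0.4999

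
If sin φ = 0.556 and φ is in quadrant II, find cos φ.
cos φ = -0.8312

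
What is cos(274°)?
cos(274°) = 0.06976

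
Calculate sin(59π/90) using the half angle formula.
sin(59π/90) = √((1 - cos 59π/45)/2) = 0.8829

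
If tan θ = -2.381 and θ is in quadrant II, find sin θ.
sin θ = 0.922 (using tan²θ + 1 = sec²θ)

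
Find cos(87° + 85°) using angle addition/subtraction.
cos(87° + 85°) = cos 87° cos 85° - sin 87° sin 85° = -0.9903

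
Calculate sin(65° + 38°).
sin(65° + 38°) = sin 65° cos 38° + cos 65° sin 38° = 0.9744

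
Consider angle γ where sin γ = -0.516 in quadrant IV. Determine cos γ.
cos γ = √(1 - sin²γ) = 0.8566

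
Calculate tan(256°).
tan(256°) = 4.011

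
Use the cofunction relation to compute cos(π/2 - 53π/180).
cos(π/2 - 53π/180) = sin(53π/180) = 0.7986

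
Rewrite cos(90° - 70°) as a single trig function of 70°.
cos(90° - 70°) = sin(70°)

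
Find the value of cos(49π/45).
cos(49π/45) = -0.9613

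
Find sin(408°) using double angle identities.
sin(408°) = 2 sin 204° cos 204° = 0.7431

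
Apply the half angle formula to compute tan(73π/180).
tan(73π/180) = sin 73π/90 / (1 + cos 73π/90) = 3.271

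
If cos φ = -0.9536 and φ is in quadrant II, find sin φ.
sin φ = 0.3011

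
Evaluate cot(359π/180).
cot(359π/180) = -57.29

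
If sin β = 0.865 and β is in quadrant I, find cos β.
cos β = 0.5018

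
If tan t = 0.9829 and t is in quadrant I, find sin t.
sin t = 0.701 (using tan²t + 1 = sec²t)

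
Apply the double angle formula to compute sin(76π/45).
sin(76π/45) = 2 sin 38π/45 cos 38π/45 = -0.829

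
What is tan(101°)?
tan(101°) = -5.145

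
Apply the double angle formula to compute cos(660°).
cos(660°) = cos²330° - sin²330° = 1/2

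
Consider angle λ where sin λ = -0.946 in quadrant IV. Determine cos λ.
cos λ = √(1 - sin²λ) = 0.3242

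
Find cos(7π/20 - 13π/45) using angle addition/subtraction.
cos(7π/20 - 13π/45) = cos 7π/20 cos 13π/45 + sin 7π/20 sin 13π/45 = 0.9816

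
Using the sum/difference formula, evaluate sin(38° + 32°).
sin(38° + 32°) = sin 38° cos 32° + cos 38° sin 32° = 0.9397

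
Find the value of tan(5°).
tan(5°) = 0.08749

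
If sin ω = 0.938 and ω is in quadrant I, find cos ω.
cos ω = 0.3466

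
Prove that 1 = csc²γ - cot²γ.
RHS = 1/sin²γ - cos²γ/sin²γ = (1 - cos²γ)/sin²γ = sin²γ/sin²γ = 1 = LHS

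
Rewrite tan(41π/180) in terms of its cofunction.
tan(41π/180) = cot(π/2 - 41π/180) = cot(49π/180)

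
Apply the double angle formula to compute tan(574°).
tan(574°) = 2 tan 287° / (1 - tan²287°) = 0.6745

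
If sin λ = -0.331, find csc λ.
csc λ = 1/sin λ = -3.021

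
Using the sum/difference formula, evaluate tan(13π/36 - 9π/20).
tan(13π/36 - 9π/20) = (tan 13π/36 - tan 9π/20)/(1 + tan 13π/36 tan 9π/20) = -0.2867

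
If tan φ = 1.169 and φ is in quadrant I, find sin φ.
sin φ = 0.7599 (using tan²φ + 1 = sec²φ)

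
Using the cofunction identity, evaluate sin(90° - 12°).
sin(90° - 12°) = cos(12°) = 0.9781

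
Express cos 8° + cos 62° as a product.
cos 8° + cos 62° = 2 cos(35°) cos(-27°)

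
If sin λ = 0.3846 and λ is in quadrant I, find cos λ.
cos λ = 0.9231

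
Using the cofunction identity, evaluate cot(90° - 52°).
cot(90° - 52°) = tan(52°) = 1.28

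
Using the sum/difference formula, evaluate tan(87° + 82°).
tan(87° + 82°) = (tan 87° + tan 82°)/(1 - tan 87° tan 82°) = -0.1944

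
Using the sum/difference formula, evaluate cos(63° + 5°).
cos(63° + 5°) = cos 63° cos 5° - sin 63° sin 5° = 0.3746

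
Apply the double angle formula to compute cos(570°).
cos(570°) = cos²285° - sin²285° = -√3/2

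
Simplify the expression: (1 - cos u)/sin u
(1 - cos u)/sin u = tan(u/2) (using Half angle)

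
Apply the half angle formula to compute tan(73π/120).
tan(73π/120) = sin 73π/60 / (1 + cos 73π/60) = -2.824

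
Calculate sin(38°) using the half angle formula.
sin(38°) = √((1 - cos 76°)/2) = 0.6157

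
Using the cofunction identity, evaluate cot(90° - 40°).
cot(90° - 40°) = tan(40°) = 0.8391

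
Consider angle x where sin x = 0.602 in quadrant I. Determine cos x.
cos x = √(1 - sin²x) = 0.7985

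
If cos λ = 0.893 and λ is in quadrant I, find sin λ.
sin λ = 0.4501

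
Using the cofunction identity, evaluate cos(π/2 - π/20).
cos(π/2 - π/20) = sin(π/20) = 0.1564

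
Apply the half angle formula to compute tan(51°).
tan(51°) = sin 102° / (1 + cos 102°) = 1.235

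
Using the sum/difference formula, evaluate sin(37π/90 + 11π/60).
sin(37π/90 + 11π/60) = sin 37π/90 cos 11π/60 + cos 37π/90 sin 11π/60 = 0.9563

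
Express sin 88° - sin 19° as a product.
sin 88° - sin 19° = 2 cos(53.5°) sin(34.5°)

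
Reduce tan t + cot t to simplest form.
tan t + cot t = sec t csc t (using Quotient identities)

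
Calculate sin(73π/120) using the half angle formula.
sin(73π/120) = √((1 - cos 73π/60)/2) = 0.9426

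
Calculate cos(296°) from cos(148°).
cos(296°) = cos²148° - sin²148° = 0.4384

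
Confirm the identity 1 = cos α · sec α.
RHS = cos α · (1/cos α) = 1 = LHS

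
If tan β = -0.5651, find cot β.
cot β = 1/tan β = -1.77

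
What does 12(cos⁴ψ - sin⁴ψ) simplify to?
12(cos⁴ψ - sin⁴ψ) = 12(cos(2ψ)) (using Factoring + double angle)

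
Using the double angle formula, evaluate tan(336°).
tan(336°) = 2 tan 168° / (1 - tan²168°) = -0.4452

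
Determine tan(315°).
tan(315°) = -1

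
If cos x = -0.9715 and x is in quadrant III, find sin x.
sin x = -0.237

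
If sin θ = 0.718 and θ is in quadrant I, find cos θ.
cos θ = 0.696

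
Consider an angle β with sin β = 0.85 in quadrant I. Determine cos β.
cos β = √(1 - sin²β) = 0.5268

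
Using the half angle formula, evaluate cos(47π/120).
cos(47π/120) = √((1 + cos 47π/60)/2) = 0.3338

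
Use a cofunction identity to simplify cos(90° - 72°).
cos(90° - 72°) = sin(72°)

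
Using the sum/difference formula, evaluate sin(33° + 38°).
sin(33° + 38°) = sin 33° cos 38° + cos 33° sin 38° = 0.9455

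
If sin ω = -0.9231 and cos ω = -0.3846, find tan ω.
tan ω = sin ω / cos ω = 2.4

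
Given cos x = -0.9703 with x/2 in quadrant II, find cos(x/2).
cos(x/2) = ±√((1 + cos x)/2); negative since x/2 ∈ QII, so cos(x/2) = -0.1219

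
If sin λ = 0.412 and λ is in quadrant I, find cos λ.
cos λ = 0.9112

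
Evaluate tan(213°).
tan(213°) = 0.6494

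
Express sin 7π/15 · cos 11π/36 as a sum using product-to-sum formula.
sin 7π/15 cos 11π/36 = (1/2)[sin(7π/15+11π/36) + sin(7π/15-11π/36)]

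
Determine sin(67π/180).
sin(67π/180) = 0.9205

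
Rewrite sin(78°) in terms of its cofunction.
sin(78°) = cos(90° - 78°) = cos(12°)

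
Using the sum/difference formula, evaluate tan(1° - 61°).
tan(1° - 61°) = (tan 1° - tan 61°)/(1 + tan 1° tan 61°) = -√3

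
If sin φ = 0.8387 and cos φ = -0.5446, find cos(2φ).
cos(2φ) = cos²φ - sin²φ = -0.4068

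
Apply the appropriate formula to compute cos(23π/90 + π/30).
cos(23π/90 + π/30) = cos 23π/90 cos π/30 - sin 23π/90 sin π/30 = 0.6157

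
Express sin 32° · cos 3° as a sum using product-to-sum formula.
sin 32° cos 3° = (1/2)[sin(32°+3°) + sin(32°-3°)]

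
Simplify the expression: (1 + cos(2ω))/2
(1 + cos(2ω))/2 = cos²ω (using Power reduction)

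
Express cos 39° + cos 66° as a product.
cos 39° + cos 66° = 2 cos(52.5°) cos(-13.5°)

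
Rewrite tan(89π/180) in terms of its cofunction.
tan(89π/180) = cot(π/2 - 89π/180) = cot(π/180)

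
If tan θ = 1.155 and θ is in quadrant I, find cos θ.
cos θ = 0.6546 (using tan²θ + 1 = sec²θ)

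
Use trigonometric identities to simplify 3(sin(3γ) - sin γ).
3(sin(3γ) - sin γ) = 3(2 cos(2γ) sin γ) (using Sum-to-product)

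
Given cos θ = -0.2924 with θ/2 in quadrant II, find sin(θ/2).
sin(θ/2) = ±√((1 - cos θ)/2); positive since θ/2 ∈ QII, so sin(θ/2) = 0.8039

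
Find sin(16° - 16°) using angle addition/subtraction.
sin(16° - 16°) = sin 16° cos 16° - cos 16° sin 16° = 0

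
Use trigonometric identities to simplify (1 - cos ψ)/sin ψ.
(1 - cos ψ)/sin ψ = tan(ψ/2) (using Half angle)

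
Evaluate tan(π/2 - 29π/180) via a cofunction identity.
tan(π/2 - 29π/180) = cot(29π/180) = 1.804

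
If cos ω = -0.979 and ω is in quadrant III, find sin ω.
sin ω = -0.2039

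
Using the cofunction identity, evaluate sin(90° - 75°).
sin(90° - 75°) = cos(75°) = (√6-√2)/4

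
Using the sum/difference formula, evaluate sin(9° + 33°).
sin(9° + 33°) = sin 9° cos 33° + cos 9° sin 33° = 0.6691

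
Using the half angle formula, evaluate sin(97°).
sin(97°) = √((1 - cos 194°)/2) = 0.9925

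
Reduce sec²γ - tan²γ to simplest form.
sec²γ - tan²γ = 1 (using Pythagorean identity)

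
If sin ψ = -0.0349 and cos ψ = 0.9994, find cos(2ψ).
cos(2ψ) = cos²ψ - sin²ψ = 0.9976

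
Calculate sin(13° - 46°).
sin(13° - 46°) = sin 13° cos 46° - cos 13° sin 46° = -0.5446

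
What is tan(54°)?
tan(54°) = 1.376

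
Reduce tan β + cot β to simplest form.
tan β + cot β = sec β csc β (using Quotient identities)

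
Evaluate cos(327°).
cos(327°) = 0.8387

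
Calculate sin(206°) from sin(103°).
sin(206°) = 2 sin 103° cos 103° = -0.4384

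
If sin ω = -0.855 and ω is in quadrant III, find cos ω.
cos ω = -0.5186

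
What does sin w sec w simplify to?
sin w sec w = tan w (using Reciprocal + quotient)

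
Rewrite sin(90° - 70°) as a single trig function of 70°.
sin(90° - 70°) = cos(70°)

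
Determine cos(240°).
cos(240°) = -1/2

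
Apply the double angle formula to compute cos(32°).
cos(32°) = cos²16° - sin²16° = 0.848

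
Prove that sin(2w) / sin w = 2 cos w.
LHS = 2 sin w cos w / sin w = 2 cos w = RHS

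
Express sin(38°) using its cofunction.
sin(38°) = cos(90° - 38°) = cos(52°)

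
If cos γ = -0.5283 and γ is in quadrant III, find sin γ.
sin γ = -0.8491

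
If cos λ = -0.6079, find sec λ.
sec λ = 1/cos λ = -1.645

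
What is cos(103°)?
cos(103°) = -0.225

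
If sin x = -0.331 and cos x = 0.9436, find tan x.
tan x = sin x / cos x = -0.3508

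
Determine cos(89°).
cos(89°) = 0.01745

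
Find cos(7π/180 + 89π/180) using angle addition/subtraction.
cos(7π/180 + 89π/180) = cos 7π/180 cos 89π/180 - sin 7π/180 sin 89π/180 = -0.1045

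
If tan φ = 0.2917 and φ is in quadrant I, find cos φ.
cos φ = 0.96 (using tan²φ + 1 = sec²φ)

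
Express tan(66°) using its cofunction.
tan(66°) = cot(90° - 66°) = cot(24°)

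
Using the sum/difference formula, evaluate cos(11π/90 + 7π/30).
cos(11π/90 + 7π/30) = cos 11π/90 cos 7π/30 - sin 11π/90 sin 7π/30 = 0.4384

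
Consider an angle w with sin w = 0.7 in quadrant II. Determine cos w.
cos w = ±√(1 - sin²w) = -0.7141 (negative in QII)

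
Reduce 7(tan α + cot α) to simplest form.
7(tan α + cot α) = 7(sec α csc α) (using Quotient identities)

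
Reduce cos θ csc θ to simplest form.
cos θ csc θ = cot θ (using Reciprocal + quotient)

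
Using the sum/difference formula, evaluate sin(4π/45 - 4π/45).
sin(4π/45 - 4π/45) = sin 4π/45 cos 4π/45 - cos 4π/45 sin 4π/45 = 0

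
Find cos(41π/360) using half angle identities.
cos(41π/360) = √((1 + cos 41π/180)/2) = 0.9367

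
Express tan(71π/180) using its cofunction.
tan(71π/180) = cot(π/2 - 71π/180) = cot(19π/180)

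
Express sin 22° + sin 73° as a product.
sin 22° + sin 73° = 2 sin(47.5°) cos(-25.5°)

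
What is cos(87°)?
cos(87°) = 0.05234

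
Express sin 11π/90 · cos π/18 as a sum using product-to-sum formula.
sin 11π/90 cos π/18 = (1/2)[sin(11π/90+π/18) + sin(11π/90-π/18)]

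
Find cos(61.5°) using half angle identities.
cos(61.5°) = √((1 + cos 123°)/2) = 0.4772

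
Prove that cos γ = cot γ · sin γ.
RHS = (cos γ/sin γ) · sin γ = cos γ = LHS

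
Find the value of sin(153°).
sin(153°) = 0.454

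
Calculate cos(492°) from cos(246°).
cos(492°) = 2cos²246° - 1 = -0.6691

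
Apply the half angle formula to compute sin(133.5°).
sin(133.5°) = √((1 - cos 267°)/2) = 0.7254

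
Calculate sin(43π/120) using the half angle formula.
sin(43π/120) = √((1 - cos 43π/60)/2) = 0.9026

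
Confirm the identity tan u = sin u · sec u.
RHS = sin u · (1/cos u) = sin u/cos u = tan u = LHS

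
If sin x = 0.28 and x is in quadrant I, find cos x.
cos x = 0.96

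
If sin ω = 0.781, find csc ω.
csc ω = 1/sin ω = 1.28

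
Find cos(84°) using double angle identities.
cos(84°) = 2cos²42° - 1 = 0.1045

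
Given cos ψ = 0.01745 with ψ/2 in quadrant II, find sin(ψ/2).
sin(ψ/2) = ±√((1 - cos ψ)/2); positive since ψ/2 ∈ QII, so sin(ψ/2) = 0.7009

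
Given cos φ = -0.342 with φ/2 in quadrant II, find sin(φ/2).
sin(φ/2) = ±√((1 - cos φ)/2); positive since φ/2 ∈ QII, so sin(φ/2) = 0.8191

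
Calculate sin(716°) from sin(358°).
sin(716°) = 2 sin 358° cos 358° = -0.06976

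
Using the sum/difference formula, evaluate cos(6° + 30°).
cos(6° + 30°) = cos 6° cos 30° - sin 6° sin 30° = 0.809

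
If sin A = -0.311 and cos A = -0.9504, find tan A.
tan A = sin A / cos A = 0.3272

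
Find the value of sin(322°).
sin(322°) = -0.6157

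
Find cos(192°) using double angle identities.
cos(192°) = cos²96° - sin²96° = -0.9781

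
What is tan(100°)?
tan(100°) = -5.671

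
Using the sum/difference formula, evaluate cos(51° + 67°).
cos(51° + 67°) = cos 51° cos 67° - sin 51° sin 67° = -0.4695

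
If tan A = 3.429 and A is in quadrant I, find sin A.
sin A = 0.96 (using tan²A + 1 = sec²A)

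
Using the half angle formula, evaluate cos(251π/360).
cos(251π/360) = -√((1 + cos 251π/180)/2) = -0.5807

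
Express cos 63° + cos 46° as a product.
cos 63° + cos 46° = 2 cos(54.5°) cos(8.5°)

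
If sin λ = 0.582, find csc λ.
csc λ = 1/sin λ = 1.718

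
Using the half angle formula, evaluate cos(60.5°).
cos(60.5°) = √((1 + cos 121°)/2) = 0.4924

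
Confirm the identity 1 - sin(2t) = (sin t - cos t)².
RHS = sin²t - 2 sin t cos t + cos²t = (sin²t + cos²t) - 2 sin t cos t = 1 - sin(2t) = LHS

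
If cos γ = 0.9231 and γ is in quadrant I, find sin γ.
sin γ = 0.3846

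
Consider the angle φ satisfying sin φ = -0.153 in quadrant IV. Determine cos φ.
cos φ = √(1 - sin²φ) = 0.9882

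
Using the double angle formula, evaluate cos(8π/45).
cos(8π/45) = cos²4π/45 - sin²4π/45 = 0.848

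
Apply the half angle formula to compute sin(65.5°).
sin(65.5°) = √((1 - cos 131°)/2) = 0.91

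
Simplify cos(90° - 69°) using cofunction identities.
cos(90° - 69°) = sin(69°)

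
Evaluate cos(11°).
cos(11°) = 0.9816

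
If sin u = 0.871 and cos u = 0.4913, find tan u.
tan u = sin u / cos u = 1.773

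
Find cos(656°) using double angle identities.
cos(656°) = cos²328° - sin²328° = 0.4384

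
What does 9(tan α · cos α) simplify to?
9(tan α · cos α) = 9(sin α) (using Quotient identity)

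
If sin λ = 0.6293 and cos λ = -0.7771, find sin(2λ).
sin(2λ) = 2 sin λ cos λ = -0.9781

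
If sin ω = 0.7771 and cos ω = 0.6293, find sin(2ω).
sin(2ω) = 2 sin ω cos ω = 0.9781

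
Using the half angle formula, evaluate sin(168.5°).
sin(168.5°) = √((1 - cos 337°)/2) = 0.1994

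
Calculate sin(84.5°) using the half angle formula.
sin(84.5°) = √((1 - cos 169°)/2) = 0.9954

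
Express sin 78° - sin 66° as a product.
sin 78° - sin 66° = 2 cos(72°) sin(6°)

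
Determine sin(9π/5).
sin(9π/5) = -0.5878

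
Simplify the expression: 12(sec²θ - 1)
12(sec²θ - 1) = 12(tan²θ) (using Pythagorean identity)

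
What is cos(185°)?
cos(185°) = -0.9962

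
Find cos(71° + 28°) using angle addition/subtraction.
cos(71° + 28°) = cos 71° cos 28° - sin 71° sin 28° = -0.1564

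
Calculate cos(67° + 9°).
cos(67° + 9°) = cos 67° cos 9° - sin 67° sin 9° = 0.2419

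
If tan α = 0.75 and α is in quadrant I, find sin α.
sin α = 0.6 (using tan²α + 1 = sec²α)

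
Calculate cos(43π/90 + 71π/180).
cos(43π/90 + 71π/180) = cos 43π/90 cos 71π/180 - sin 43π/90 sin 71π/180 = -0.9205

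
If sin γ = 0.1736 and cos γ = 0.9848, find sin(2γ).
sin(2γ) = 2 sin γ cos γ = 0.3419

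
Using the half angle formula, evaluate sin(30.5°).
sin(30.5°) = √((1 - cos 61°)/2) = 0.5075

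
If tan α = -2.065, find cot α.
cot α = 1/tan α = -0.4843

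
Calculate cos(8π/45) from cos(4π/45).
cos(8π/45) = cos²4π/45 - sin²4π/45 = 0.848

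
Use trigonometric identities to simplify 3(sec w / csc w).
3(sec w / csc w) = 3(tan w) (using Reciprocal identities)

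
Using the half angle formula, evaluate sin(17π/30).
sin(17π/30) = √((1 - cos 17π/15)/2) = 0.9781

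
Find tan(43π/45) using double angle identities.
tan(43π/45) = 2 tan 43π/90 / (1 - tan²43π/90) = -0.1405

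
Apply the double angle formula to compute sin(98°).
sin(98°) = 2 sin 49° cos 49° = 0.9903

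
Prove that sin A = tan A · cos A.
RHS = (sin A/cos A) · cos A = sin A = LHS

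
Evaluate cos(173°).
cos(173°) = -0.9925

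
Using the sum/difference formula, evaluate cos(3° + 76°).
cos(3° + 76°) = cos 3° cos 76° - sin 3° sin 76° = 0.1908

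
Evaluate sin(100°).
sin(100°) = 0.9848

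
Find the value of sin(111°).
sin(111°) = 0.9336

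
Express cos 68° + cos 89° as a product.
cos 68° + cos 89° = 2 cos(78.5°) cos(-10.5°)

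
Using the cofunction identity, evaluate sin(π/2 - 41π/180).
sin(π/2 - 41π/180) = cos(41π/180) = 0.7547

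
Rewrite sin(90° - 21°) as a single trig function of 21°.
sin(90° - 21°) = cos(21°)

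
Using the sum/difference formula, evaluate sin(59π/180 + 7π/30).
sin(59π/180 + 7π/30) = sin 59π/180 cos 7π/30 + cos 59π/180 sin 7π/30 = 0.9816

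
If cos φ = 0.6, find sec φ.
sec φ = 1/cos φ = 1.667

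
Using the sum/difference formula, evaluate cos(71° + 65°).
cos(71° + 65°) = cos 71° cos 65° - sin 71° sin 65° = -0.7193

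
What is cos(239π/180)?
cos(239π/180) = -0.515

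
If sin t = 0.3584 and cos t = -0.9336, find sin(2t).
sin(2t) = 2 sin t cos t = -0.6692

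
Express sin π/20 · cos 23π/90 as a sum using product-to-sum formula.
sin π/20 cos 23π/90 = (1/2)[sin(π/20+23π/90) + sin(π/20-23π/90)]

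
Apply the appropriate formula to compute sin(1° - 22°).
sin(1° - 22°) = sin 1° cos 22° - cos 1° sin 22° = -0.3584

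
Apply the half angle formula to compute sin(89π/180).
sin(89π/180) = √((1 - cos 89π/90)/2) = 0.9998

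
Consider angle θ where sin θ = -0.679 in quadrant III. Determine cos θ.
cos θ = ±√(1 - sin²θ) = -0.7341 (negative in QIII)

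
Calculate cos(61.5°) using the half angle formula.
cos(61.5°) = √((1 + cos 123°)/2) = 0.4772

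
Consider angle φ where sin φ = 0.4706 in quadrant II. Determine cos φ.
cos φ = ±√(1 - sin²φ) = -0.8823 (negative in QII)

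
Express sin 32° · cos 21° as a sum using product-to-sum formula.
sin 32° cos 21° = (1/2)[sin(32°+21°) + sin(32°-21°)]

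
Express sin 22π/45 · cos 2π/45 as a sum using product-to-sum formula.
sin 22π/45 cos 2π/45 = (1/2)[sin(22π/45+2π/45) + sin(22π/45-2π/45)]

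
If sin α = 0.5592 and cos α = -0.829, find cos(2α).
cos(2α) = cos²α - sin²α = 0.3745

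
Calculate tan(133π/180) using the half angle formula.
tan(133π/180) = sin 133π/90 / (1 + cos 133π/90) = -1.072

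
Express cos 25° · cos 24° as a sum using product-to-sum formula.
cos 25° cos 24° = (1/2)[cos(25°-24°) + cos(25°+24°)]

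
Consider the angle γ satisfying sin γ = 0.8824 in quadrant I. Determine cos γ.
cos γ = √(1 - sin²γ) = 0.4705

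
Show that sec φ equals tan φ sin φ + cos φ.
RHS = sin²φ/cos φ + cos φ = (sin²φ + cos²φ)/cos φ = 1/cos φ = sec φ = LHS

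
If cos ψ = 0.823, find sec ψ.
sec ψ = 1/cos ψ = 1.215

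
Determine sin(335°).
sin(335°) = -0.4226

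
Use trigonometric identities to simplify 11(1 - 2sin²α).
11(1 - 2sin²α) = 11(cos(2α)) (using Double angle)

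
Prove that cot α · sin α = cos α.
LHS = (cos α/sin α) · sin α = cos α = RHS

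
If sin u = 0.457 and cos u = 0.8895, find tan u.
tan u = sin u / cos u = 0.5138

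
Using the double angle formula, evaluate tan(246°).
tan(246°) = 2 tan 123° / (1 - tan²123°) = 2.246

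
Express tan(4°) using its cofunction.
tan(4°) = cot(90° - 4°) = cot(86°)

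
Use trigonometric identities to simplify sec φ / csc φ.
sec φ / csc φ = tan φ (using Reciprocal identities)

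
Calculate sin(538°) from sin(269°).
sin(538°) = 2 sin 269° cos 269° = 0.0349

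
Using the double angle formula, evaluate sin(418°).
sin(418°) = 2 sin 209° cos 209° = 0.848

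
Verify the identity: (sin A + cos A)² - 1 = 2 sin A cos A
LHS = sin²A + 2 sin A cos A + cos²A - 1 = (sin²A + cos²A) + 2 sin A cos A - 1 = 1 + 2 sin A cos A - 1 = 2 sin A cos A = RHS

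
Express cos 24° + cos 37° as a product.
cos 24° + cos 37° = 2 cos(30.5°) cos(-6.5°)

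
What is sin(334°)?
sin(334°) = -0.4384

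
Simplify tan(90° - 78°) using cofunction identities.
tan(90° - 78°) = cot(78°)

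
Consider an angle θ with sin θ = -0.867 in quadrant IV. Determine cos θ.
cos θ = √(1 - sin²θ) = 0.4983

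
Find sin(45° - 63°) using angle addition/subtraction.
sin(45° - 63°) = sin 45° cos 63° - cos 45° sin 63° = -0.309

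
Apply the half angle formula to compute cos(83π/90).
cos(83π/90) = -√((1 + cos 83π/45)/2) = -0.9703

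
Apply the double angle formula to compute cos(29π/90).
cos(29π/90) = cos²29π/180 - sin²29π/180 = 0.5299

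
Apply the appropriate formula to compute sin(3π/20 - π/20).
sin(3π/20 - π/20) = sin 3π/20 cos π/20 - cos 3π/20 sin π/20 = 0.309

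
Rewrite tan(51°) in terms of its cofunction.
tan(51°) = cot(90° - 51°) = cot(39°)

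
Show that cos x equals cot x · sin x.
RHS = (cos x/sin x) · sin x = cos x = LHS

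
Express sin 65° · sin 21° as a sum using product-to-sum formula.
sin 65° sin 21° = (1/2)[cos(65°-21°) - cos(65°+21°)]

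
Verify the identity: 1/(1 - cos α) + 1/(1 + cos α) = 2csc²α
LHS = [(1 + cos α) + (1 - cos α)] / [(1 - cos α)(1 + cos α)] = 2/(1 - cos²α) = 2/sin²α = 2csc²α = RHS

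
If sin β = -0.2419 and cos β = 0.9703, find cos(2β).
cos(2β) = cos²β - sin²β = 0.883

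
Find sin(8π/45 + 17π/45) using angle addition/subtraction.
sin(8π/45 + 17π/45) = sin 8π/45 cos 17π/45 + cos 8π/45 sin 17π/45 = 0.9848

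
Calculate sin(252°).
sin(252°) = -0.9511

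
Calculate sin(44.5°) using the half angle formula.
sin(44.5°) = √((1 - cos 89°)/2) = 0.7009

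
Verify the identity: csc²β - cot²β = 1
LHS = 1/sin²β - cos²β/sin²β = (1 - cos²β)/sin²β = sin²β/sin²β = 1 = RHS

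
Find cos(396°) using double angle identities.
cos(396°) = cos²198° - sin²198° = 0.809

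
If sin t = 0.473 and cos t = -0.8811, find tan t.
tan t = sin t / cos t = -0.5368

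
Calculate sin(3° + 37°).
sin(3° + 37°) = sin 3° cos 37° + cos 3° sin 37° = 0.6428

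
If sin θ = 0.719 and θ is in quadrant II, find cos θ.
cos θ = -0.695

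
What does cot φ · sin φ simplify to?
cot φ · sin φ = cos φ (using Quotient identity)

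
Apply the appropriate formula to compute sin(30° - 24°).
sin(30° - 24°) = sin 30° cos 24° - cos 30° sin 24° = 0.1045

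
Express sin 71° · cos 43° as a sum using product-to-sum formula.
sin 71° cos 43° = (1/2)[sin(71°+43°) + sin(71°-43°)]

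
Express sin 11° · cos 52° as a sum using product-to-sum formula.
sin 11° cos 52° = (1/2)[sin(11°+52°) + sin(11°-52°)]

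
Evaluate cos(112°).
cos(112°) = -0.3746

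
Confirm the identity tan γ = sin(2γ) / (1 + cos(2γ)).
RHS = 2 sin γ cos γ / (2cos²γ) = sin γ/cos γ = tan γ = LHS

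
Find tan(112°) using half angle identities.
tan(112°) = sin 224° / (1 + cos 224°) = -2.475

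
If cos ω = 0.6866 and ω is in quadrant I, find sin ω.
sin ω = 0.727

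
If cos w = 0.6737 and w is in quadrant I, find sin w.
sin w = 0.739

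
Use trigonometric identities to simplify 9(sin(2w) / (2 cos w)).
9(sin(2w) / (2 cos w)) = 9(sin w) (using Double angle)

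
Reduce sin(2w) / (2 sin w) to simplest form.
sin(2w) / (2 sin w) = cos w (using Double angle)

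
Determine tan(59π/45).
tan(59π/45) = 1.483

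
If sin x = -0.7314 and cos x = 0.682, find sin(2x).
sin(2x) = 2 sin x cos x = -0.9976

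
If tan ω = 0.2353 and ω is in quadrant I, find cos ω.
cos ω = 0.9734 (using tan²ω + 1 = sec²ω)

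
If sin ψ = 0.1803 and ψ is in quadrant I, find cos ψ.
cos ψ = 0.9836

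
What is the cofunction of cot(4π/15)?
cot(4π/15) = tan(π/2 - 4π/15) = tan(7π/30)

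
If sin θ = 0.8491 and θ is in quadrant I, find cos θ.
cos θ = 0.5282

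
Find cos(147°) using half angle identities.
cos(147°) = -√((1 + cos 294°)/2) = -0.8387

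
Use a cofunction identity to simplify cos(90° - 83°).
cos(90° - 83°) = sin(83°)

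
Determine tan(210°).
tan(210°) = √3/3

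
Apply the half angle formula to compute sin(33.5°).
sin(33.5°) = √((1 - cos 67°)/2) = 0.5519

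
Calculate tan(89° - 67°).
tan(89° - 67°) = (tan 89° - tan 67°)/(1 + tan 89° tan 67°) = 0.404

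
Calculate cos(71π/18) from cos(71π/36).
cos(71π/18) = cos²71π/36 - sin²71π/36 = 0.9848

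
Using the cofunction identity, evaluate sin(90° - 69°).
sin(90° - 69°) = cos(69°) = 0.3584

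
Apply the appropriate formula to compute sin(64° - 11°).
sin(64° - 11°) = sin 64° cos 11° - cos 64° sin 11° = 0.7986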